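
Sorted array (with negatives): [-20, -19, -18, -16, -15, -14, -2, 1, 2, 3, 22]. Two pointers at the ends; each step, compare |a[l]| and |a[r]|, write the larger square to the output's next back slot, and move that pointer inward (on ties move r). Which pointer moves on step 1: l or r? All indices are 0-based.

r

l=0 r=10: |-20|<=|22| out[10]=484, r--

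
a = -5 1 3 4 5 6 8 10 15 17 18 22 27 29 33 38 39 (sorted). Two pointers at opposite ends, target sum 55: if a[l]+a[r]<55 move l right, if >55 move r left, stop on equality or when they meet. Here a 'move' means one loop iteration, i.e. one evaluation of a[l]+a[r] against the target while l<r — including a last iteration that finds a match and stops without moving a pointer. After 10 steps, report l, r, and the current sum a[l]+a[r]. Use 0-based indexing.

l=9, r=15, sum=55

l=0 r=16: -5+39=34 <55, l++
l=1 r=16: 1+39=40 <55, l++
l=2 r=16: 3+39=42 <55, l++
l=3 r=16: 4+39=43 <55, l++
l=4 r=16: 5+39=44 <55, l++
l=5 r=16: 6+39=45 <55, l++
l=6 r=16: 8+39=47 <55, l++
l=7 r=16: 10+39=49 <55, l++
l=8 r=16: 15+39=54 <55, l++
l=9 r=16: 17+39=56 >55, r--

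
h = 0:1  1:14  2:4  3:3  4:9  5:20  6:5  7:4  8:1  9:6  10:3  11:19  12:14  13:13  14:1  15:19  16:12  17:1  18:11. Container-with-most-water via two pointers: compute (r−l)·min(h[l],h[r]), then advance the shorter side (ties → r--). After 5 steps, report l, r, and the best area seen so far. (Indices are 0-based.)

l=2, r=15, best area=196

[0,18] min(1,11)*18=18 best=18 * → l++
[1,18] min(14,11)*17=187 best=187 * → r--
[1,17] min(14,1)*16=16 best=187 → r--
[1,16] min(14,12)*15=180 best=187 → r--
[1,15] min(14,19)*14=196 best=196 * → l++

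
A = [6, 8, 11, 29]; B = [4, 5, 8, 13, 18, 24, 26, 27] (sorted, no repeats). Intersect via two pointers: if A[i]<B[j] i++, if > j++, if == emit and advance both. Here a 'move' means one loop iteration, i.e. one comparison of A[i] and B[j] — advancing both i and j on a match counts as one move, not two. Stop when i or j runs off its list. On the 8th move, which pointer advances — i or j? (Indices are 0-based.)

j

[i=0,j=0] 6>4 → j++
[i=0,j=1] 6>5 → j++
[i=0,j=2] 6<8 → i++
[i=1,j=2] 8==8 emit → i++,j++
[i=2,j=3] 11<13 → i++
[i=3,j=3] 29>13 → j++
[i=3,j=4] 29>18 → j++
[i=3,j=5] 29>24 → j++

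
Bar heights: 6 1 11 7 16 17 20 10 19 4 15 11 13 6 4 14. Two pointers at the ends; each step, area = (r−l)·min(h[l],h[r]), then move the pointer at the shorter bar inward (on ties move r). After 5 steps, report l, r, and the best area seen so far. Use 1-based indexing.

l=5, r=15, best area=154

l=1 r=16: min(6,14)*15=90 best=90 *, l++
l=2 r=16: min(1,14)*14=14 best=90, l++
l=3 r=16: min(11,14)*13=143 best=143 *, l++
l=4 r=16: min(7,14)*12=84 best=143, l++
l=5 r=16: min(16,14)*11=154 best=154 *, r--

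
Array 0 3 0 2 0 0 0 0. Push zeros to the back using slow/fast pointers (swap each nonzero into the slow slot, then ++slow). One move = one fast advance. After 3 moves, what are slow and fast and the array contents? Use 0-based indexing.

slow=1, fast=3, a=[3, 0, 0, 2, 0, 0, 0, 0]

(s=0,f=0) a[fast]=0 → fast++
(s=0,f=1) a[fast]=3≠0 swap→a[0]=3 → slow++,fast++
(s=1,f=2) a[fast]=0 → fast++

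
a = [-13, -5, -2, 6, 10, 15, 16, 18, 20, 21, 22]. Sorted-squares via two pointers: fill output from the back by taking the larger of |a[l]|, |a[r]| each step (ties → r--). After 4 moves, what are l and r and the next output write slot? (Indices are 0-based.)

l=0, r=6, next write slot=6

l=0 r=10: |-13|<=|22| out[10]=484, r--
l=0 r=9: |-13|<=|21| out[9]=441, r--
l=0 r=8: |-13|<=|20| out[8]=400, r--
l=0 r=7: |-13|<=|18| out[7]=324, r--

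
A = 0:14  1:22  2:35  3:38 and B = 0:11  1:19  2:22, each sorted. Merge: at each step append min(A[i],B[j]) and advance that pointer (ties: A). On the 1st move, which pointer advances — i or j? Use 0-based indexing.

[i=0,j=0] A[i]=14>B[j]=11 take 11 → j++

j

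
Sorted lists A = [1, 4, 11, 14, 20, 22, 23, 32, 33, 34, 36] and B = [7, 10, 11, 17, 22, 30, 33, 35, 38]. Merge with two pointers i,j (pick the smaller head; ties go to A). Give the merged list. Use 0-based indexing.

i=0 j=0: A[i]=1<=B[j]=7 take 1, i++
i=1 j=0: A[i]=4<=B[j]=7 take 4, i++
i=2 j=0: A[i]=11>B[j]=7 take 7, j++
i=2 j=1: A[i]=11>B[j]=10 take 10, j++
i=2 j=2: A[i]=11<=B[j]=11 take 11, i++
i=3 j=2: A[i]=14>B[j]=11 take 11, j++
i=3 j=3: A[i]=14<=B[j]=17 take 14, i++
i=4 j=3: A[i]=20>B[j]=17 take 17, j++
i=4 j=4: A[i]=20<=B[j]=22 take 20, i++
i=5 j=4: A[i]=22<=B[j]=22 take 22, i++
i=6 j=4: A[i]=23>B[j]=22 take 22, j++
i=6 j=5: A[i]=23<=B[j]=30 take 23, i++
i=7 j=5: A[i]=32>B[j]=30 take 30, j++
i=7 j=6: A[i]=32<=B[j]=33 take 32, i++
i=8 j=6: A[i]=33<=B[j]=33 take 33, i++
i=9 j=6: A[i]=34>B[j]=33 take 33, j++
i=9 j=7: A[i]=34<=B[j]=35 take 34, i++
i=10 j=7: A[i]=36>B[j]=35 take 35, j++
i=10 j=8: A[i]=36<=B[j]=38 take 36, i++
i=11 j=8: A done, take B[j]=38, j++

[1, 4, 7, 10, 11, 11, 14, 17, 20, 22, 22, 23, 30, 32, 33, 33, 34, 35, 36, 38]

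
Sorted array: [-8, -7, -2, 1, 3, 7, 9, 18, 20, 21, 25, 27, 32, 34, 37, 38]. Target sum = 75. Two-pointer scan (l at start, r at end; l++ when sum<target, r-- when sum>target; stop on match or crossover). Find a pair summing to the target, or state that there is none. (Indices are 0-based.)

l=0 r=15: -8+38=30 <75, l++
l=1 r=15: -7+38=31 <75, l++
l=2 r=15: -2+38=36 <75, l++
l=3 r=15: 1+38=39 <75, l++
l=4 r=15: 3+38=41 <75, l++
l=5 r=15: 7+38=45 <75, l++
l=6 r=15: 9+38=47 <75, l++
l=7 r=15: 18+38=56 <75, l++
l=8 r=15: 20+38=58 <75, l++
l=9 r=15: 21+38=59 <75, l++
l=10 r=15: 25+38=63 <75, l++
l=11 r=15: 27+38=65 <75, l++
l=12 r=15: 32+38=70 <75, l++
l=13 r=15: 34+38=72 <75, l++
l=14 r=15: 37+38=75, found

(37, 38)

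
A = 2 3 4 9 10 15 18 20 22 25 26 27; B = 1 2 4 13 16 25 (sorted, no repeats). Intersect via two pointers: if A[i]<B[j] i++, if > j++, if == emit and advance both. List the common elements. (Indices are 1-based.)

i=1 j=1: 2>1, j++
i=1 j=2: 2==2 emit, i++,j++
i=2 j=3: 3<4, i++
i=3 j=3: 4==4 emit, i++,j++
i=4 j=4: 9<13, i++
i=5 j=4: 10<13, i++
i=6 j=4: 15>13, j++
i=6 j=5: 15<16, i++
i=7 j=5: 18>16, j++
i=7 j=6: 18<25, i++
i=8 j=6: 20<25, i++
i=9 j=6: 22<25, i++
i=10 j=6: 25==25 emit, i++,j++

intersection = [2, 4, 25]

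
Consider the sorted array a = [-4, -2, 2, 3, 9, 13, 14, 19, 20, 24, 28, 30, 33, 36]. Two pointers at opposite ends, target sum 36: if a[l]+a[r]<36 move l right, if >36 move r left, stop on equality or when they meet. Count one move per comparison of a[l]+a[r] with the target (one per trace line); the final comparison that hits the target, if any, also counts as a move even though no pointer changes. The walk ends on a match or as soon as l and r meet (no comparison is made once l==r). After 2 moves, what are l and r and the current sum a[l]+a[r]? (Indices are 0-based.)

l=2, r=13, sum=38

l=0 r=13: -4+36=32 <36, l++
l=1 r=13: -2+36=34 <36, l++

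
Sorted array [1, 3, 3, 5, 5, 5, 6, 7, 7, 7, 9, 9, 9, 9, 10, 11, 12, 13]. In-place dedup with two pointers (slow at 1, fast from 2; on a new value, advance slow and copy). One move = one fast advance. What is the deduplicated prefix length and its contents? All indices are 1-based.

length 10; prefix = [1, 3, 5, 6, 7, 9, 10, 11, 12, 13]

(s=1,f=2) a[fast]=3≠a[slow]=1 write a[2]=3 → slow++,fast++
(s=2,f=3) a[fast]=3=a[slow] dup → fast++
(s=2,f=4) a[fast]=5≠a[slow]=3 write a[3]=5 → slow++,fast++
(s=3,f=5) a[fast]=5=a[slow] dup → fast++
(s=3,f=6) a[fast]=5=a[slow] dup → fast++
(s=3,f=7) a[fast]=6≠a[slow]=5 write a[4]=6 → slow++,fast++
(s=4,f=8) a[fast]=7≠a[slow]=6 write a[5]=7 → slow++,fast++
(s=5,f=9) a[fast]=7=a[slow] dup → fast++
(s=5,f=10) a[fast]=7=a[slow] dup → fast++
(s=5,f=11) a[fast]=9≠a[slow]=7 write a[6]=9 → slow++,fast++
(s=6,f=12) a[fast]=9=a[slow] dup → fast++
(s=6,f=13) a[fast]=9=a[slow] dup → fast++
(s=6,f=14) a[fast]=9=a[slow] dup → fast++
(s=6,f=15) a[fast]=10≠a[slow]=9 write a[7]=10 → slow++,fast++
(s=7,f=16) a[fast]=11≠a[slow]=10 write a[8]=11 → slow++,fast++
(s=8,f=17) a[fast]=12≠a[slow]=11 write a[9]=12 → slow++,fast++
(s=9,f=18) a[fast]=13≠a[slow]=12 write a[10]=13 → slow++,fast++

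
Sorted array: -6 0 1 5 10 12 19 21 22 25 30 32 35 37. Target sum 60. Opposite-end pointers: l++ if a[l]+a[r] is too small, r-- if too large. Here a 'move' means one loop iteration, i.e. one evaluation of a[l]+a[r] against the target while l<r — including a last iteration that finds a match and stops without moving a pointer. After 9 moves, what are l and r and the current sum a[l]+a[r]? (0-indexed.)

l=0 r=13: -6+37=31 <60, l++
l=1 r=13: 0+37=37 <60, l++
l=2 r=13: 1+37=38 <60, l++
l=3 r=13: 5+37=42 <60, l++
l=4 r=13: 10+37=47 <60, l++
l=5 r=13: 12+37=49 <60, l++
l=6 r=13: 19+37=56 <60, l++
l=7 r=13: 21+37=58 <60, l++
l=8 r=13: 22+37=59 <60, l++

l=9, r=13, sum=62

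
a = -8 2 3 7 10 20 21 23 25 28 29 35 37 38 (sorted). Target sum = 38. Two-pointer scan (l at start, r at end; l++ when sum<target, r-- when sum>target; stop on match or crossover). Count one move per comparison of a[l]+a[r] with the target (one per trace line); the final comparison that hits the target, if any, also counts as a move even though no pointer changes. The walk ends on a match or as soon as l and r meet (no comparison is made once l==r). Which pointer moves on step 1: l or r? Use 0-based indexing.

l=0 r=13: -8+38=30 <38, l++

l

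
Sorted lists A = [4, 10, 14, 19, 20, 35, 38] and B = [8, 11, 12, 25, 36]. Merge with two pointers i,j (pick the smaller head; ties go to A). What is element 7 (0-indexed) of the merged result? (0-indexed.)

merged[7] = 20

i=0 j=0: A[i]=4<=B[j]=8 take 4, i++
i=1 j=0: A[i]=10>B[j]=8 take 8, j++
i=1 j=1: A[i]=10<=B[j]=11 take 10, i++
i=2 j=1: A[i]=14>B[j]=11 take 11, j++
i=2 j=2: A[i]=14>B[j]=12 take 12, j++
i=2 j=3: A[i]=14<=B[j]=25 take 14, i++
i=3 j=3: A[i]=19<=B[j]=25 take 19, i++
i=4 j=3: A[i]=20<=B[j]=25 take 20, i++
i=5 j=3: A[i]=35>B[j]=25 take 25, j++
i=5 j=4: A[i]=35<=B[j]=36 take 35, i++
i=6 j=4: A[i]=38>B[j]=36 take 36, j++
i=6 j=5: B done, take A[i]=38, i++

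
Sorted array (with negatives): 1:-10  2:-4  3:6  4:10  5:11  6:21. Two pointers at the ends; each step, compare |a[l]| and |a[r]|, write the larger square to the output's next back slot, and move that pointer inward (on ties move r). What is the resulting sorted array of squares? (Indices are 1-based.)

[1,6] |-10|<=|21| out[6]=441 → r--
[1,5] |-10|<=|11| out[5]=121 → r--
[1,4] |-10|<=|10| out[4]=100 → r--
[1,3] |-10|>|6| out[3]=100 → l++
[2,3] |-4|<=|6| out[2]=36 → r--
[2,2] |-4|<=|-4| out[1]=16 → r--

[16, 36, 100, 100, 121, 441]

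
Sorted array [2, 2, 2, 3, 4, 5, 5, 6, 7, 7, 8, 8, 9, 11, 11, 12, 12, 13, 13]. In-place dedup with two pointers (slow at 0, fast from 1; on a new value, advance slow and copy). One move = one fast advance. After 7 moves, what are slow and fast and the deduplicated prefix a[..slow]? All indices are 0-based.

slow=0 fast=1: a[fast]=2=a[slow] dup, fast++
slow=0 fast=2: a[fast]=2=a[slow] dup, fast++
slow=0 fast=3: a[fast]=3≠a[slow]=2 write a[1]=3, slow++,fast++
slow=1 fast=4: a[fast]=4≠a[slow]=3 write a[2]=4, slow++,fast++
slow=2 fast=5: a[fast]=5≠a[slow]=4 write a[3]=5, slow++,fast++
slow=3 fast=6: a[fast]=5=a[slow] dup, fast++
slow=3 fast=7: a[fast]=6≠a[slow]=5 write a[4]=6, slow++,fast++

slow=4, fast=8, prefix=[2, 3, 4, 5, 6]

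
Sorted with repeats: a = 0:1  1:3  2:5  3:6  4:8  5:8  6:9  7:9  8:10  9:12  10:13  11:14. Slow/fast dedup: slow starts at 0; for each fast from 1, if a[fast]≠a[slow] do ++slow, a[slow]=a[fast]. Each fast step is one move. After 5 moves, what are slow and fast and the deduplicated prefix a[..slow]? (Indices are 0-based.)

slow=4, fast=6, prefix=[1, 3, 5, 6, 8]

slow=0 fast=1: a[fast]=3≠a[slow]=1 write a[1]=3, slow++,fast++
slow=1 fast=2: a[fast]=5≠a[slow]=3 write a[2]=5, slow++,fast++
slow=2 fast=3: a[fast]=6≠a[slow]=5 write a[3]=6, slow++,fast++
slow=3 fast=4: a[fast]=8≠a[slow]=6 write a[4]=8, slow++,fast++
slow=4 fast=5: a[fast]=8=a[slow] dup, fast++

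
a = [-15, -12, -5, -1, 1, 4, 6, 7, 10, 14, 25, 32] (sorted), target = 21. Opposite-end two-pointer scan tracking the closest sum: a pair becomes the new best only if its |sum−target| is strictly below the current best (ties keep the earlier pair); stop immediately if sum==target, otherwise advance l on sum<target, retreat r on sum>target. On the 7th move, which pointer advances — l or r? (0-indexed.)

l

[0,11] -15+32=17 d=4 * → l++
[1,11] -12+32=20 d=1 * → l++
[2,11] -5+32=27 d=6 → r--
[2,10] -5+25=20 d=1 → l++
[3,10] -1+25=24 d=3 → r--
[3,9] -1+14=13 d=8 → l++
[4,9] 1+14=15 d=6 → l++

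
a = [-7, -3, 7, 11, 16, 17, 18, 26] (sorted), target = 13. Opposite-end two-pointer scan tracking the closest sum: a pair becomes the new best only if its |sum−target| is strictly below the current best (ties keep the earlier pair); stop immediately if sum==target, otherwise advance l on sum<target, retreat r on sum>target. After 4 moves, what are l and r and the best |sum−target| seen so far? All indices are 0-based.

l=0 r=7: -7+26=19 d=6 *, r--
l=0 r=6: -7+18=11 d=2 *, l++
l=1 r=6: -3+18=15 d=2, r--
l=1 r=5: -3+17=14 d=1 *, r--

l=1, r=4, best |Δ|=1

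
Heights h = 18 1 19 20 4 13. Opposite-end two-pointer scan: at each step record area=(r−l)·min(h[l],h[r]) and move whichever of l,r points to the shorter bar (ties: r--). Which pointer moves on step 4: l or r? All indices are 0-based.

l=0 r=5: min(18,13)*5=65 best=65 *, r--
l=0 r=4: min(18,4)*4=16 best=65, r--
l=0 r=3: min(18,20)*3=54 best=65, l++
l=1 r=3: min(1,20)*2=2 best=65, l++

l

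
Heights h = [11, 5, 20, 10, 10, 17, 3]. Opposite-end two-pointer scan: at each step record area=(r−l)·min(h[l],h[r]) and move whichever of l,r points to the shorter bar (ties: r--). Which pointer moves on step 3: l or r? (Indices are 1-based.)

l

l=1 r=7: min(11,3)*6=18 best=18 *, r--
l=1 r=6: min(11,17)*5=55 best=55 *, l++
l=2 r=6: min(5,17)*4=20 best=55, l++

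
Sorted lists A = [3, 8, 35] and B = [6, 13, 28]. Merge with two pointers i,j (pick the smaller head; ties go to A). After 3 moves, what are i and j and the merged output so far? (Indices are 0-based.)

i=2, j=1, merged so far=[3, 6, 8]

i=0 j=0: A[i]=3<=B[j]=6 take 3, i++
i=1 j=0: A[i]=8>B[j]=6 take 6, j++
i=1 j=1: A[i]=8<=B[j]=13 take 8, i++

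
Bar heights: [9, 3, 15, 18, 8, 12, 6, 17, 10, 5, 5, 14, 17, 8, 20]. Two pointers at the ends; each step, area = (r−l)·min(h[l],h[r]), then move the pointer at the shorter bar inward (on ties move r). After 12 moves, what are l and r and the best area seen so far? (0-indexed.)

l=12, r=14, best area=198

[0,14] min(9,20)*14=126 best=126 * → l++
[1,14] min(3,20)*13=39 best=126 → l++
[2,14] min(15,20)*12=180 best=180 * → l++
[3,14] min(18,20)*11=198 best=198 * → l++
[4,14] min(8,20)*10=80 best=198 → l++
[5,14] min(12,20)*9=108 best=198 → l++
[6,14] min(6,20)*8=48 best=198 → l++
[7,14] min(17,20)*7=119 best=198 → l++
[8,14] min(10,20)*6=60 best=198 → l++
[9,14] min(5,20)*5=25 best=198 → l++
[10,14] min(5,20)*4=20 best=198 → l++
[11,14] min(14,20)*3=42 best=198 → l++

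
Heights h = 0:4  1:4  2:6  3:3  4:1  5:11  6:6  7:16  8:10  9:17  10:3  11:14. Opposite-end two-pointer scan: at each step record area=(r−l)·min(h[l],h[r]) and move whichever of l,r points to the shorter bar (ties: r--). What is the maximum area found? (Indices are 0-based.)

max area = 66

l=0 r=11: min(4,14)*11=44 best=44 *, l++
l=1 r=11: min(4,14)*10=40 best=44, l++
l=2 r=11: min(6,14)*9=54 best=54 *, l++
l=3 r=11: min(3,14)*8=24 best=54, l++
l=4 r=11: min(1,14)*7=7 best=54, l++
l=5 r=11: min(11,14)*6=66 best=66 *, l++
l=6 r=11: min(6,14)*5=30 best=66, l++
l=7 r=11: min(16,14)*4=56 best=66, r--
l=7 r=10: min(16,3)*3=9 best=66, r--
l=7 r=9: min(16,17)*2=32 best=66, l++
l=8 r=9: min(10,17)*1=10 best=66, l++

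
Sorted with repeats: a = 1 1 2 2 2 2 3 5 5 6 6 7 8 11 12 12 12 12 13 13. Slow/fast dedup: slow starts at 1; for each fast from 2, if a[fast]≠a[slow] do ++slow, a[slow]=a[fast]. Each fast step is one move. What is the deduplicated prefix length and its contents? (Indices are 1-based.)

slow=1 fast=2: a[fast]=1=a[slow] dup, fast++
slow=1 fast=3: a[fast]=2≠a[slow]=1 write a[2]=2, slow++,fast++
slow=2 fast=4: a[fast]=2=a[slow] dup, fast++
slow=2 fast=5: a[fast]=2=a[slow] dup, fast++
slow=2 fast=6: a[fast]=2=a[slow] dup, fast++
slow=2 fast=7: a[fast]=3≠a[slow]=2 write a[3]=3, slow++,fast++
slow=3 fast=8: a[fast]=5≠a[slow]=3 write a[4]=5, slow++,fast++
slow=4 fast=9: a[fast]=5=a[slow] dup, fast++
slow=4 fast=10: a[fast]=6≠a[slow]=5 write a[5]=6, slow++,fast++
slow=5 fast=11: a[fast]=6=a[slow] dup, fast++
slow=5 fast=12: a[fast]=7≠a[slow]=6 write a[6]=7, slow++,fast++
slow=6 fast=13: a[fast]=8≠a[slow]=7 write a[7]=8, slow++,fast++
slow=7 fast=14: a[fast]=11≠a[slow]=8 write a[8]=11, slow++,fast++
slow=8 fast=15: a[fast]=12≠a[slow]=11 write a[9]=12, slow++,fast++
slow=9 fast=16: a[fast]=12=a[slow] dup, fast++
slow=9 fast=17: a[fast]=12=a[slow] dup, fast++
slow=9 fast=18: a[fast]=12=a[slow] dup, fast++
slow=9 fast=19: a[fast]=13≠a[slow]=12 write a[10]=13, slow++,fast++
slow=10 fast=20: a[fast]=13=a[slow] dup, fast++

length 10; prefix = [1, 2, 3, 5, 6, 7, 8, 11, 12, 13]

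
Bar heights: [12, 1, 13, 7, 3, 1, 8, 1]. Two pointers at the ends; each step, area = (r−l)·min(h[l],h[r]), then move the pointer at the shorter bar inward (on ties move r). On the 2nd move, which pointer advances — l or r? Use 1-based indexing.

r

[1,8] min(12,1)*7=7 best=7 * → r--
[1,7] min(12,8)*6=48 best=48 * → r--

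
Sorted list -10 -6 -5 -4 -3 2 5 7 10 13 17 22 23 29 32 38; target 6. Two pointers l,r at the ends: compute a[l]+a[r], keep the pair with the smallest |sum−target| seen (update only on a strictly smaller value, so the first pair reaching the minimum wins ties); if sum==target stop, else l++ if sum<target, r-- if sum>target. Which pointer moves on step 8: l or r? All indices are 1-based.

r

l=1 r=16: -10+38=28 d=22 *, r--
l=1 r=15: -10+32=22 d=16 *, r--
l=1 r=14: -10+29=19 d=13 *, r--
l=1 r=13: -10+23=13 d=7 *, r--
l=1 r=12: -10+22=12 d=6 *, r--
l=1 r=11: -10+17=7 d=1 *, r--
l=1 r=10: -10+13=3 d=3, l++
l=2 r=10: -6+13=7 d=1, r--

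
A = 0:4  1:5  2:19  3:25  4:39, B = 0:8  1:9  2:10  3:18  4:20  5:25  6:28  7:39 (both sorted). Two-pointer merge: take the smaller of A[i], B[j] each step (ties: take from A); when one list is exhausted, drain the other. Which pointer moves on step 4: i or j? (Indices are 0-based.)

[i=0,j=0] A[i]=4<=B[j]=8 take 4 → i++
[i=1,j=0] A[i]=5<=B[j]=8 take 5 → i++
[i=2,j=0] A[i]=19>B[j]=8 take 8 → j++
[i=2,j=1] A[i]=19>B[j]=9 take 9 → j++

j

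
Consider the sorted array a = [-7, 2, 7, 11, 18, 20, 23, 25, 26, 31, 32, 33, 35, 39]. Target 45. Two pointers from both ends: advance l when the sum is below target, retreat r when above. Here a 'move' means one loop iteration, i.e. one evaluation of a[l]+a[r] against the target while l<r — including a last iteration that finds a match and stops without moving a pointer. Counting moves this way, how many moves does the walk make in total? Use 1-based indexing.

12 moves

l=1 r=14: -7+39=32 <45, l++
l=2 r=14: 2+39=41 <45, l++
l=3 r=14: 7+39=46 >45, r--
l=3 r=13: 7+35=42 <45, l++
l=4 r=13: 11+35=46 >45, r--
l=4 r=12: 11+33=44 <45, l++
l=5 r=12: 18+33=51 >45, r--
l=5 r=11: 18+32=50 >45, r--
l=5 r=10: 18+31=49 >45, r--
l=5 r=9: 18+26=44 <45, l++
l=6 r=9: 20+26=46 >45, r--
l=6 r=8: 20+25=45, found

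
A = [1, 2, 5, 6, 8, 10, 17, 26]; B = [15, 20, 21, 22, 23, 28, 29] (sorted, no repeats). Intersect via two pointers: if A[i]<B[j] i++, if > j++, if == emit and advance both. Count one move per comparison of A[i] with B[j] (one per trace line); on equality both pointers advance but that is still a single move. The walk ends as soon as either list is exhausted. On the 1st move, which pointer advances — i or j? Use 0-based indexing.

[i=0,j=0] 1<15 → i++

i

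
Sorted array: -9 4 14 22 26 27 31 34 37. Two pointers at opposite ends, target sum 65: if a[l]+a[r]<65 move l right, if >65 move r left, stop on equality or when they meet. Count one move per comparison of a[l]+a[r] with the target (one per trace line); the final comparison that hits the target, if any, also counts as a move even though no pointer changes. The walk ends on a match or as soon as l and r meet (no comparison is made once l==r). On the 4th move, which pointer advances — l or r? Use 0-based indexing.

[0,8] -9+37=28 <65 → l++
[1,8] 4+37=41 <65 → l++
[2,8] 14+37=51 <65 → l++
[3,8] 22+37=59 <65 → l++

l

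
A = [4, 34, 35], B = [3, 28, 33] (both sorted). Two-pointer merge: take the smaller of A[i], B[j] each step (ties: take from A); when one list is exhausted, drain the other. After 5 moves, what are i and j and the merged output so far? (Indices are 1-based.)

i=3, j=4, merged so far=[3, 4, 28, 33, 34]

i=1 j=1: A[i]=4>B[j]=3 take 3, j++
i=1 j=2: A[i]=4<=B[j]=28 take 4, i++
i=2 j=2: A[i]=34>B[j]=28 take 28, j++
i=2 j=3: A[i]=34>B[j]=33 take 33, j++
i=2 j=4: B done, take A[i]=34, i++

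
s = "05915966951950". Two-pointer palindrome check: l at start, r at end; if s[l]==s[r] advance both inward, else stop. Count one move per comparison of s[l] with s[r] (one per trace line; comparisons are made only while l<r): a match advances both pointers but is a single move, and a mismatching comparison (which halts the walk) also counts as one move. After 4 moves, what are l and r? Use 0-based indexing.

l=0 r=13: '0'=='0', l++,r--
l=1 r=12: '5'=='5', l++,r--
l=2 r=11: '9'=='9', l++,r--
l=3 r=10: '1'=='1', l++,r--

l=4, r=9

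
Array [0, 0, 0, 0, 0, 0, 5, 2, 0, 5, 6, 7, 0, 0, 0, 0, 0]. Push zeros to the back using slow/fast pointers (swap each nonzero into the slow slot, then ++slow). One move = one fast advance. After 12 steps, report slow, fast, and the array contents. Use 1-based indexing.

slow=6, fast=13, a=[5, 2, 5, 6, 7, 0, 0, 0, 0, 0, 0, 0, 0, 0, 0, 0, 0]

(s=1,f=1) a[fast]=0 → fast++
(s=1,f=2) a[fast]=0 → fast++
(s=1,f=3) a[fast]=0 → fast++
(s=1,f=4) a[fast]=0 → fast++
(s=1,f=5) a[fast]=0 → fast++
(s=1,f=6) a[fast]=0 → fast++
(s=1,f=7) a[fast]=5≠0 swap→a[1]=5 → slow++,fast++
(s=2,f=8) a[fast]=2≠0 swap→a[2]=2 → slow++,fast++
(s=3,f=9) a[fast]=0 → fast++
(s=3,f=10) a[fast]=5≠0 swap→a[3]=5 → slow++,fast++
(s=4,f=11) a[fast]=6≠0 swap→a[4]=6 → slow++,fast++
(s=5,f=12) a[fast]=7≠0 swap→a[5]=7 → slow++,fast++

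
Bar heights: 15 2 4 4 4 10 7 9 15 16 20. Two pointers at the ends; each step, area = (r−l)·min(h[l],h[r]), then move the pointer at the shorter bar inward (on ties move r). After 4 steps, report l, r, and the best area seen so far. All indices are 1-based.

l=1 r=11: min(15,20)*10=150 best=150 *, l++
l=2 r=11: min(2,20)*9=18 best=150, l++
l=3 r=11: min(4,20)*8=32 best=150, l++
l=4 r=11: min(4,20)*7=28 best=150, l++

l=5, r=11, best area=150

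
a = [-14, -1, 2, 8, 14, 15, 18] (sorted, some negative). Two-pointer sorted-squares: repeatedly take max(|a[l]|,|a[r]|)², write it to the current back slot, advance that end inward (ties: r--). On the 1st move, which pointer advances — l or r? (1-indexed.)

r

l=1 r=7: |-14|<=|18| out[7]=324, r--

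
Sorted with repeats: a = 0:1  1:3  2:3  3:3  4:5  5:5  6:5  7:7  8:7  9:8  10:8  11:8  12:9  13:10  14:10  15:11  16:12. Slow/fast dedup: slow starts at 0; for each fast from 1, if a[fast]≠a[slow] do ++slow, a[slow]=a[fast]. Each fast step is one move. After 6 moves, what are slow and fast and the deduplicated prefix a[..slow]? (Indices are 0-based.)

(s=0,f=1) a[fast]=3≠a[slow]=1 write a[1]=3 → slow++,fast++
(s=1,f=2) a[fast]=3=a[slow] dup → fast++
(s=1,f=3) a[fast]=3=a[slow] dup → fast++
(s=1,f=4) a[fast]=5≠a[slow]=3 write a[2]=5 → slow++,fast++
(s=2,f=5) a[fast]=5=a[slow] dup → fast++
(s=2,f=6) a[fast]=5=a[slow] dup → fast++

slow=2, fast=7, prefix=[1, 3, 5]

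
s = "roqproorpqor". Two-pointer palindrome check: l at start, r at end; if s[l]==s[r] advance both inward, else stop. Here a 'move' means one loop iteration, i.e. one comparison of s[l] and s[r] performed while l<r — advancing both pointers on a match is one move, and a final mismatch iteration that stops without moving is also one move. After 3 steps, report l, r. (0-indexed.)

[0,11] 'r'=='r' → l++,r--
[1,10] 'o'=='o' → l++,r--
[2,9] 'q'=='q' → l++,r--

l=3, r=8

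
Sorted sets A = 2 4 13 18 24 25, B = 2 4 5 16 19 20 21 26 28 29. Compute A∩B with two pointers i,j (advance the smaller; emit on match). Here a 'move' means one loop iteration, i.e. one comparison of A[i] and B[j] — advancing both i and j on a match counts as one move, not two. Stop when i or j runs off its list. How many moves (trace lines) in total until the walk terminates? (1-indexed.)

11 moves

[i=1,j=1] 2==2 emit → i++,j++
[i=2,j=2] 4==4 emit → i++,j++
[i=3,j=3] 13>5 → j++
[i=3,j=4] 13<16 → i++
[i=4,j=4] 18>16 → j++
[i=4,j=5] 18<19 → i++
[i=5,j=5] 24>19 → j++
[i=5,j=6] 24>20 → j++
[i=5,j=7] 24>21 → j++
[i=5,j=8] 24<26 → i++
[i=6,j=8] 25<26 → i++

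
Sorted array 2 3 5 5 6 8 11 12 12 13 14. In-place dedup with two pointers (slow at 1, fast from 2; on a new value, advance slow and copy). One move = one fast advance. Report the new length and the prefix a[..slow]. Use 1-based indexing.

length 9; prefix = [2, 3, 5, 6, 8, 11, 12, 13, 14]

slow=1 fast=2: a[fast]=3≠a[slow]=2 write a[2]=3, slow++,fast++
slow=2 fast=3: a[fast]=5≠a[slow]=3 write a[3]=5, slow++,fast++
slow=3 fast=4: a[fast]=5=a[slow] dup, fast++
slow=3 fast=5: a[fast]=6≠a[slow]=5 write a[4]=6, slow++,fast++
slow=4 fast=6: a[fast]=8≠a[slow]=6 write a[5]=8, slow++,fast++
slow=5 fast=7: a[fast]=11≠a[slow]=8 write a[6]=11, slow++,fast++
slow=6 fast=8: a[fast]=12≠a[slow]=11 write a[7]=12, slow++,fast++
slow=7 fast=9: a[fast]=12=a[slow] dup, fast++
slow=7 fast=10: a[fast]=13≠a[slow]=12 write a[8]=13, slow++,fast++
slow=8 fast=11: a[fast]=14≠a[slow]=13 write a[9]=14, slow++,fast++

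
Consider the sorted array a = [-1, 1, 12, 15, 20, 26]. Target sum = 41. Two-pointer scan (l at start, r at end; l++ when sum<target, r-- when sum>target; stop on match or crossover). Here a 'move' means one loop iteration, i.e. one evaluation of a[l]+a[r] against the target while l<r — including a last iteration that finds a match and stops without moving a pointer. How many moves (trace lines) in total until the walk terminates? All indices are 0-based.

l=0 r=5: -1+26=25 <41, l++
l=1 r=5: 1+26=27 <41, l++
l=2 r=5: 12+26=38 <41, l++
l=3 r=5: 15+26=41, found

4 moves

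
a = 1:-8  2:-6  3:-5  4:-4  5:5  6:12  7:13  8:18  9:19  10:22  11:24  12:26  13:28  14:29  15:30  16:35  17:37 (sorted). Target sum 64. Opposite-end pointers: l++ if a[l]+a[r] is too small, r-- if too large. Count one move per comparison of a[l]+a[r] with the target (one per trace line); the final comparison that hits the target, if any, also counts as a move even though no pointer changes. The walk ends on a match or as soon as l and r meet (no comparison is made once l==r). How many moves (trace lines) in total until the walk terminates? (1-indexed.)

[1,17] -8+37=29 <64 → l++
[2,17] -6+37=31 <64 → l++
[3,17] -5+37=32 <64 → l++
[4,17] -4+37=33 <64 → l++
[5,17] 5+37=42 <64 → l++
[6,17] 12+37=49 <64 → l++
[7,17] 13+37=50 <64 → l++
[8,17] 18+37=55 <64 → l++
[9,17] 19+37=56 <64 → l++
[10,17] 22+37=59 <64 → l++
[11,17] 24+37=61 <64 → l++
[12,17] 26+37=63 <64 → l++
[13,17] 28+37=65 >64 → r--
[13,16] 28+35=63 <64 → l++
[14,16] 29+35=64 → found

15 moves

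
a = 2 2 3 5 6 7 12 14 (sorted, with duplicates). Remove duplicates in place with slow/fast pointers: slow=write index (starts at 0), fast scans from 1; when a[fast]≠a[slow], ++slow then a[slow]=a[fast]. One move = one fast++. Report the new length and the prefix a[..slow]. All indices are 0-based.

slow=0 fast=1: a[fast]=2=a[slow] dup, fast++
slow=0 fast=2: a[fast]=3≠a[slow]=2 write a[1]=3, slow++,fast++
slow=1 fast=3: a[fast]=5≠a[slow]=3 write a[2]=5, slow++,fast++
slow=2 fast=4: a[fast]=6≠a[slow]=5 write a[3]=6, slow++,fast++
slow=3 fast=5: a[fast]=7≠a[slow]=6 write a[4]=7, slow++,fast++
slow=4 fast=6: a[fast]=12≠a[slow]=7 write a[5]=12, slow++,fast++
slow=5 fast=7: a[fast]=14≠a[slow]=12 write a[6]=14, slow++,fast++

length 7; prefix = [2, 3, 5, 6, 7, 12, 14]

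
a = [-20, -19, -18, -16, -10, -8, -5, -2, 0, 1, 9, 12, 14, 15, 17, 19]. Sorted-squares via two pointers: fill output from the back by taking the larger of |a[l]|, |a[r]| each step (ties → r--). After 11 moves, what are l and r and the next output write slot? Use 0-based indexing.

l=5, r=9, next write slot=4

[0,15] |-20|>|19| out[15]=400 → l++
[1,15] |-19|<=|19| out[14]=361 → r--
[1,14] |-19|>|17| out[13]=361 → l++
[2,14] |-18|>|17| out[12]=324 → l++
[3,14] |-16|<=|17| out[11]=289 → r--
[3,13] |-16|>|15| out[10]=256 → l++
[4,13] |-10|<=|15| out[9]=225 → r--
[4,12] |-10|<=|14| out[8]=196 → r--
[4,11] |-10|<=|12| out[7]=144 → r--
[4,10] |-10|>|9| out[6]=100 → l++
[5,10] |-8|<=|9| out[5]=81 → r--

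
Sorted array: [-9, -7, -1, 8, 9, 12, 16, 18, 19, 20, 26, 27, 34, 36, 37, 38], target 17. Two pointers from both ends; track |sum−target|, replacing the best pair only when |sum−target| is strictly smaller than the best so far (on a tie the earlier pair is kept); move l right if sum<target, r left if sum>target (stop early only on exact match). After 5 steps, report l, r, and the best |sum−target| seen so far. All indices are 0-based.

l=0 r=15: -9+38=29 d=12 *, r--
l=0 r=14: -9+37=28 d=11 *, r--
l=0 r=13: -9+36=27 d=10 *, r--
l=0 r=12: -9+34=25 d=8 *, r--
l=0 r=11: -9+27=18 d=1 *, r--

l=0, r=10, best |Δ|=1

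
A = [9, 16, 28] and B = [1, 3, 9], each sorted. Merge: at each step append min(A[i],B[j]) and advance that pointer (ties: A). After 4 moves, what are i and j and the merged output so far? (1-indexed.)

[i=1,j=1] A[i]=9>B[j]=1 take 1 → j++
[i=1,j=2] A[i]=9>B[j]=3 take 3 → j++
[i=1,j=3] A[i]=9<=B[j]=9 take 9 → i++
[i=2,j=3] A[i]=16>B[j]=9 take 9 → j++

i=2, j=4, merged so far=[1, 3, 9, 9]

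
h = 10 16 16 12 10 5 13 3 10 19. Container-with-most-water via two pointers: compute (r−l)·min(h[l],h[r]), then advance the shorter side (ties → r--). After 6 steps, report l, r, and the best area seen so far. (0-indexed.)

l=0 r=9: min(10,19)*9=90 best=90 *, l++
l=1 r=9: min(16,19)*8=128 best=128 *, l++
l=2 r=9: min(16,19)*7=112 best=128, l++
l=3 r=9: min(12,19)*6=72 best=128, l++
l=4 r=9: min(10,19)*5=50 best=128, l++
l=5 r=9: min(5,19)*4=20 best=128, l++

l=6, r=9, best area=128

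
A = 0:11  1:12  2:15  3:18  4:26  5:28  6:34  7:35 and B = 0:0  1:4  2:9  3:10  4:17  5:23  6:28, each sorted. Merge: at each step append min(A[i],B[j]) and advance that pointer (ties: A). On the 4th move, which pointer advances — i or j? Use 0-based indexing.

j

[i=0,j=0] A[i]=11>B[j]=0 take 0 → j++
[i=0,j=1] A[i]=11>B[j]=4 take 4 → j++
[i=0,j=2] A[i]=11>B[j]=9 take 9 → j++
[i=0,j=3] A[i]=11>B[j]=10 take 10 → j++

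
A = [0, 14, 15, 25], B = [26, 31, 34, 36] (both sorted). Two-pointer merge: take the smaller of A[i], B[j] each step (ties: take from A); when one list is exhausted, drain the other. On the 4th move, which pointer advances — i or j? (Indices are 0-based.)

i

[i=0,j=0] A[i]=0<=B[j]=26 take 0 → i++
[i=1,j=0] A[i]=14<=B[j]=26 take 14 → i++
[i=2,j=0] A[i]=15<=B[j]=26 take 15 → i++
[i=3,j=0] A[i]=25<=B[j]=26 take 25 → i++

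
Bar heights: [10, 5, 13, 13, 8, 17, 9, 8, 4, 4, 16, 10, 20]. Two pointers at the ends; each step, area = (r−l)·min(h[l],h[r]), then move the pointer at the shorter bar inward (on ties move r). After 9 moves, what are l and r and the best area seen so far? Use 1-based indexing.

l=10, r=13, best area=130

[1,13] min(10,20)*12=120 best=120 * → l++
[2,13] min(5,20)*11=55 best=120 → l++
[3,13] min(13,20)*10=130 best=130 * → l++
[4,13] min(13,20)*9=117 best=130 → l++
[5,13] min(8,20)*8=64 best=130 → l++
[6,13] min(17,20)*7=119 best=130 → l++
[7,13] min(9,20)*6=54 best=130 → l++
[8,13] min(8,20)*5=40 best=130 → l++
[9,13] min(4,20)*4=16 best=130 → l++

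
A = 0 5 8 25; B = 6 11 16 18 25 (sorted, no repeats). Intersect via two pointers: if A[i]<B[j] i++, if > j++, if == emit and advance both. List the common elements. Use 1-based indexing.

[i=1,j=1] 0<6 → i++
[i=2,j=1] 5<6 → i++
[i=3,j=1] 8>6 → j++
[i=3,j=2] 8<11 → i++
[i=4,j=2] 25>11 → j++
[i=4,j=3] 25>16 → j++
[i=4,j=4] 25>18 → j++
[i=4,j=5] 25==25 emit → i++,j++

intersection = [25]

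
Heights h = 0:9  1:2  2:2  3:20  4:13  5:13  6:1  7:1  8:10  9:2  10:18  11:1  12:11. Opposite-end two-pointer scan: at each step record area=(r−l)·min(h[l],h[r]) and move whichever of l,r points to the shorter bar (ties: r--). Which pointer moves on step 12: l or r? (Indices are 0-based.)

[0,12] min(9,11)*12=108 best=108 * → l++
[1,12] min(2,11)*11=22 best=108 → l++
[2,12] min(2,11)*10=20 best=108 → l++
[3,12] min(20,11)*9=99 best=108 → r--
[3,11] min(20,1)*8=8 best=108 → r--
[3,10] min(20,18)*7=126 best=126 * → r--
[3,9] min(20,2)*6=12 best=126 → r--
[3,8] min(20,10)*5=50 best=126 → r--
[3,7] min(20,1)*4=4 best=126 → r--
[3,6] min(20,1)*3=3 best=126 → r--
[3,5] min(20,13)*2=26 best=126 → r--
[3,4] min(20,13)*1=13 best=126 → r--

r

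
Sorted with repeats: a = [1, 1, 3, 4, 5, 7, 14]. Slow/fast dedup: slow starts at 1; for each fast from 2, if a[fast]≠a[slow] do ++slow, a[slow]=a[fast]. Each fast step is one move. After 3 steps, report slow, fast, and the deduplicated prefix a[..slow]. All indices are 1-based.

slow=1 fast=2: a[fast]=1=a[slow] dup, fast++
slow=1 fast=3: a[fast]=3≠a[slow]=1 write a[2]=3, slow++,fast++
slow=2 fast=4: a[fast]=4≠a[slow]=3 write a[3]=4, slow++,fast++

slow=3, fast=5, prefix=[1, 3, 4]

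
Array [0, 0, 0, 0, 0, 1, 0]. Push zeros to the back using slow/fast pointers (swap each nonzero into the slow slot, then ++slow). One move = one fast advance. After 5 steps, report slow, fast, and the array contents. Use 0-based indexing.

(s=0,f=0) a[fast]=0 → fast++
(s=0,f=1) a[fast]=0 → fast++
(s=0,f=2) a[fast]=0 → fast++
(s=0,f=3) a[fast]=0 → fast++
(s=0,f=4) a[fast]=0 → fast++

slow=0, fast=5, a=[0, 0, 0, 0, 0, 1, 0]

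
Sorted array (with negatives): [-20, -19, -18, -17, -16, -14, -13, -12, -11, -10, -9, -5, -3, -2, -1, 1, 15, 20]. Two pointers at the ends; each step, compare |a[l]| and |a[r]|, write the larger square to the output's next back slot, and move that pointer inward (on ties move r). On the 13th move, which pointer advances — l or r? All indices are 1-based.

l

l=1 r=18: |-20|<=|20| out[18]=400, r--
l=1 r=17: |-20|>|15| out[17]=400, l++
l=2 r=17: |-19|>|15| out[16]=361, l++
l=3 r=17: |-18|>|15| out[15]=324, l++
l=4 r=17: |-17|>|15| out[14]=289, l++
l=5 r=17: |-16|>|15| out[13]=256, l++
l=6 r=17: |-14|<=|15| out[12]=225, r--
l=6 r=16: |-14|>|1| out[11]=196, l++
l=7 r=16: |-13|>|1| out[10]=169, l++
l=8 r=16: |-12|>|1| out[9]=144, l++
l=9 r=16: |-11|>|1| out[8]=121, l++
l=10 r=16: |-10|>|1| out[7]=100, l++
l=11 r=16: |-9|>|1| out[6]=81, l++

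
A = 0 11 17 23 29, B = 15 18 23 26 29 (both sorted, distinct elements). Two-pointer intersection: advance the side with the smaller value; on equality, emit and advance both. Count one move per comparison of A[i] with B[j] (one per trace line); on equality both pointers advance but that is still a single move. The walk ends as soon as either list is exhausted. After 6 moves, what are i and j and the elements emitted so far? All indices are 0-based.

i=4, j=3, emitted=[23]

i=0 j=0: 0<15, i++
i=1 j=0: 11<15, i++
i=2 j=0: 17>15, j++
i=2 j=1: 17<18, i++
i=3 j=1: 23>18, j++
i=3 j=2: 23==23 emit, i++,j++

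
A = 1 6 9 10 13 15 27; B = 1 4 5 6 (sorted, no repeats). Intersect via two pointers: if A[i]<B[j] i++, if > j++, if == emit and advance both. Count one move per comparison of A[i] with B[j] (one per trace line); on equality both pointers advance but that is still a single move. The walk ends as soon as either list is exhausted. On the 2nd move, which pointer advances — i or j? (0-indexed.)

j

i=0 j=0: 1==1 emit, i++,j++
i=1 j=1: 6>4, j++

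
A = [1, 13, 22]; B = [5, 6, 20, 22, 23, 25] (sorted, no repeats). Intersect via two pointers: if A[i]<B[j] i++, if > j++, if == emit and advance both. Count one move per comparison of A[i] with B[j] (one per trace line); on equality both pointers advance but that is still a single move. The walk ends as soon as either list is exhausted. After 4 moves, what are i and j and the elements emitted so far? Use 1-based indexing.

i=3, j=3, emitted=[]

i=1 j=1: 1<5, i++
i=2 j=1: 13>5, j++
i=2 j=2: 13>6, j++
i=2 j=3: 13<20, i++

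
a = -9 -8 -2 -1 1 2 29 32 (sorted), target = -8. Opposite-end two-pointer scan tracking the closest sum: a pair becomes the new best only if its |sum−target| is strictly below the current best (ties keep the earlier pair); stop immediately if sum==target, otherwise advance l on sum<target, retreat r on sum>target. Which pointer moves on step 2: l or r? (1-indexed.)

r

[1,8] -9+32=23 d=31 * → r--
[1,7] -9+29=20 d=28 * → r--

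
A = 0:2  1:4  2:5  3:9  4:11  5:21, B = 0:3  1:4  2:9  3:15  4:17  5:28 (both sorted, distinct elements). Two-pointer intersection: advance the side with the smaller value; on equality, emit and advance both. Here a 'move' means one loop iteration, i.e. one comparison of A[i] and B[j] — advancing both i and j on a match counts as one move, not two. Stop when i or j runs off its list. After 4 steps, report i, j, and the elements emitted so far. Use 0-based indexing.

i=3, j=2, emitted=[4]

i=0 j=0: 2<3, i++
i=1 j=0: 4>3, j++
i=1 j=1: 4==4 emit, i++,j++
i=2 j=2: 5<9, i++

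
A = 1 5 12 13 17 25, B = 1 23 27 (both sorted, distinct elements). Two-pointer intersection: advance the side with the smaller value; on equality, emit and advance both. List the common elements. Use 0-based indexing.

i=0 j=0: 1==1 emit, i++,j++
i=1 j=1: 5<23, i++
i=2 j=1: 12<23, i++
i=3 j=1: 13<23, i++
i=4 j=1: 17<23, i++
i=5 j=1: 25>23, j++
i=5 j=2: 25<27, i++

intersection = [1]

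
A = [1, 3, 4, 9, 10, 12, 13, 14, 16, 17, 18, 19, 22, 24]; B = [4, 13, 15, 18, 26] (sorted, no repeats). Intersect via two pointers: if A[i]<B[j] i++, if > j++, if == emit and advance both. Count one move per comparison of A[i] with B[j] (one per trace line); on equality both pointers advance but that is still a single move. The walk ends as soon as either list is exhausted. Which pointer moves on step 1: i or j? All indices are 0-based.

i=0 j=0: 1<4, i++

i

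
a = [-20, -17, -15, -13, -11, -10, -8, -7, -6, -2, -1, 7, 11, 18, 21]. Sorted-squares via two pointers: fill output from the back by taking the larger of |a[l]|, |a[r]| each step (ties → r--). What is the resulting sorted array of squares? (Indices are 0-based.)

[1, 4, 36, 49, 49, 64, 100, 121, 121, 169, 225, 289, 324, 400, 441]

l=0 r=14: |-20|<=|21| out[14]=441, r--
l=0 r=13: |-20|>|18| out[13]=400, l++
l=1 r=13: |-17|<=|18| out[12]=324, r--
l=1 r=12: |-17|>|11| out[11]=289, l++
l=2 r=12: |-15|>|11| out[10]=225, l++
l=3 r=12: |-13|>|11| out[9]=169, l++
l=4 r=12: |-11|<=|11| out[8]=121, r--
l=4 r=11: |-11|>|7| out[7]=121, l++
l=5 r=11: |-10|>|7| out[6]=100, l++
l=6 r=11: |-8|>|7| out[5]=64, l++
l=7 r=11: |-7|<=|7| out[4]=49, r--
l=7 r=10: |-7|>|-1| out[3]=49, l++
l=8 r=10: |-6|>|-1| out[2]=36, l++
l=9 r=10: |-2|>|-1| out[1]=4, l++
l=10 r=10: |-1|<=|-1| out[0]=1, r--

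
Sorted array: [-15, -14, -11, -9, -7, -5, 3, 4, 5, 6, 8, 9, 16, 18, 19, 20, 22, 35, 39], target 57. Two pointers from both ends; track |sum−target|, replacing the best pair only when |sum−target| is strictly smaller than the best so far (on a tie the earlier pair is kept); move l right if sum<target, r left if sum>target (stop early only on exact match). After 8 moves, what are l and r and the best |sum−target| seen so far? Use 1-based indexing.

[1,19] -15+39=24 d=33 * → l++
[2,19] -14+39=25 d=32 * → l++
[3,19] -11+39=28 d=29 * → l++
[4,19] -9+39=30 d=27 * → l++
[5,19] -7+39=32 d=25 * → l++
[6,19] -5+39=34 d=23 * → l++
[7,19] 3+39=42 d=15 * → l++
[8,19] 4+39=43 d=14 * → l++

l=9, r=19, best |Δ|=14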